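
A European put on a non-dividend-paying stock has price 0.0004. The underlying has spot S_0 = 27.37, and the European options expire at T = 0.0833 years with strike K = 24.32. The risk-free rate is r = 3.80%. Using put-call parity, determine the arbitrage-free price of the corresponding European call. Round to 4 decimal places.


Answer: Call price = 3.1273

Derivation:
Put-call parity: C - P = S_0 * exp(-qT) - K * exp(-rT).
S_0 * exp(-qT) = 27.3700 * 1.00000000 = 27.37000000
K * exp(-rT) = 24.3200 * 0.99683960 = 24.24313918
C = P + S*exp(-qT) - K*exp(-rT)
C = 0.0004 + 27.37000000 - 24.24313918 = 3.1273


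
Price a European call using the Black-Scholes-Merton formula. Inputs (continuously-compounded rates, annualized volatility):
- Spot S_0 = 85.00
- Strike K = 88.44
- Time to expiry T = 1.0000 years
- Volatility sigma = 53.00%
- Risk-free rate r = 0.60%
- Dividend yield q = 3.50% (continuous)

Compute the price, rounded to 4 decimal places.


Answer: Price = 14.9910

Derivation:
d1 = (ln(S/K) + (r - q + 0.5*sigma^2) * T) / (sigma * sqrt(T)) = 0.13542811
d2 = d1 - sigma * sqrt(T) = -0.39457189
exp(-rT) = 0.99401796; exp(-qT) = 0.96560542
C = S_0 * exp(-qT) * N(d1) - K * exp(-rT) * N(d2)
N(d1) = 0.55386330; N(d2) = 0.34657943
C = 85.0000 * 0.96560542 * 0.55386330 - 88.4400 * 0.99401796 * 0.34657943 = 14.9910


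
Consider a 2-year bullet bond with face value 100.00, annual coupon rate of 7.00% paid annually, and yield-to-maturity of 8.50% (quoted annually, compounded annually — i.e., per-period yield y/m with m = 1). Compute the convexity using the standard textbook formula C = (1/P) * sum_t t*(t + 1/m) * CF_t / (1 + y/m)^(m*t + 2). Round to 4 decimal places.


Answer: Convexity = 4.8715

Derivation:
Coupon per period c = face * coupon_rate / m = 7.000000
Periods per year m = 1; per-period yield y/m = 0.085000
Number of cashflows N = 2
Cashflows (t years, CF_t, discount factor 1/(1+y/m)^(m*t), PV):
  t = 1.0000: CF_t = 7.000000, DF = 0.921659, PV = 6.451613
  t = 2.0000: CF_t = 107.000000, DF = 0.849455, PV = 90.891716
Price P = sum_t PV_t = 97.343329
Convexity numerator sum_t t*(t + 1/m) * CF_t / (1+y/m)^(m*t + 2):
  t = 1.0000: term = 10.960713
  t = 2.0000: term = 463.250691
Convexity = (1/P) * sum = 474.211404 / 97.343329 = 4.871535


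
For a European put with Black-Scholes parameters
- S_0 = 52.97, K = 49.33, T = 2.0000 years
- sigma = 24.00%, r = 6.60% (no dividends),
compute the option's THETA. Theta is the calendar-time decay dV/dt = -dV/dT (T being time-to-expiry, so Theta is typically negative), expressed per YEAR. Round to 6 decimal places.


d1 = 0.7683696297; d2 = 0.4289583748
phi(d1) = 0.2969669348; exp(-qT) = 1.0000000000; exp(-rT) = 0.8763409951
Theta = -S*exp(-qT)*phi(d1)*sigma/(2*sqrt(T)) + r*K*exp(-rT)*N(-d2) - q*S*exp(-qT)*N(-d1)
N(-d1) = 0.2211338090; N(-d2) = 0.3339767586; sqrt(T) = 1.4142135624
Term 1 = -52.9700 * 1.0000000000 * 0.2969669348 * 0.2400 / (2 * 1.4142135624) = -1.3347634859
Term 2 = 0.0660 * 49.3300 * 0.8763409951 * 0.3339767586 = 0.9528936323
Term 3 = 0 (no dividend yield, q = 0)
Theta = -1.3347634859 + (0.9528936323) + (0.0000000000) = -0.381870

Answer: Theta = -0.381870


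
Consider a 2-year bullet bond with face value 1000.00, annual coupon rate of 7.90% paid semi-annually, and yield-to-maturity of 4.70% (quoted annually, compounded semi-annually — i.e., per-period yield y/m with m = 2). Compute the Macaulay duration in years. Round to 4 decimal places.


Answer: Macaulay duration = 1.8925 years

Derivation:
Coupon per period c = face * coupon_rate / m = 39.500000
Periods per year m = 2; per-period yield y/m = 0.023500
Number of cashflows N = 4
Cashflows (t years, CF_t, discount factor 1/(1+y/m)^(m*t), PV):
  t = 0.5000: CF_t = 39.500000, DF = 0.977040, PV = 38.593063
  t = 1.0000: CF_t = 39.500000, DF = 0.954606, PV = 37.706950
  t = 1.5000: CF_t = 39.500000, DF = 0.932688, PV = 36.841182
  t = 2.0000: CF_t = 1039.500000, DF = 0.911273, PV = 947.268522
Price P = sum_t PV_t = 1060.409716
Macaulay numerator sum_t t * PV_t:
  t * PV_t at t = 0.5000: 19.296532
  t * PV_t at t = 1.0000: 37.706950
  t * PV_t at t = 1.5000: 55.261773
  t * PV_t at t = 2.0000: 1894.537043
Macaulay duration D = (sum_t t * PV_t) / P = 2006.802297 / 1060.409716 = 1.892478


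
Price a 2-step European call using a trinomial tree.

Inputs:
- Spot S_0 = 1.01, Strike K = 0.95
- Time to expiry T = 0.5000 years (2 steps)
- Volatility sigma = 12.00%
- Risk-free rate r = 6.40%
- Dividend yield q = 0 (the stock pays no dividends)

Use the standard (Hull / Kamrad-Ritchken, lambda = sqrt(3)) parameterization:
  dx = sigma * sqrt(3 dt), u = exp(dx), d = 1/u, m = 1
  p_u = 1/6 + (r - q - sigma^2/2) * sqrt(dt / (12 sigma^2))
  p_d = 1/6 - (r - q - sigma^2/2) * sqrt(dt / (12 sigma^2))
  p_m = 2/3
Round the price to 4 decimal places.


Answer: Price = V(0,0) = 0.0960

Derivation:
dt = T/N = 0.250000; dx = sigma*sqrt(3*dt) = 0.103923
u = exp(dx) = 1.109515; d = 1/u = 0.901295
p_u = 0.234986, p_m = 0.666667, p_d = 0.098347
Discount per step: exp(-r*dt) = 0.984127
Stock lattice S(k, j) with j the centered position index:
  k=0: S(0,+0) = 1.0100
  k=1: S(1,-1) = 0.9103; S(1,+0) = 1.0100; S(1,+1) = 1.1206
  k=2: S(2,-2) = 0.8205; S(2,-1) = 0.9103; S(2,+0) = 1.0100; S(2,+1) = 1.1206; S(2,+2) = 1.2433
Terminal payoffs V(N, j) = max(S_T - K, 0):
  V(2,-2) = 0.000000; V(2,-1) = 0.000000; V(2,+0) = 0.060000; V(2,+1) = 0.170610; V(2,+2) = 0.293334
Backward induction: V(k, j) = exp(-r*dt) * [p_u * V(k+1, j+1) + p_m * V(k+1, j) + p_d * V(k+1, j-1)]
  V(1,-1) = exp(-r*dt) * [p_u*0.060000 + p_m*0.000000 + p_d*0.000000] = 0.013875
  V(1,+0) = exp(-r*dt) * [p_u*0.170610 + p_m*0.060000 + p_d*0.000000] = 0.078820
  V(1,+1) = exp(-r*dt) * [p_u*0.293334 + p_m*0.170610 + p_d*0.060000] = 0.185577
  V(0,+0) = exp(-r*dt) * [p_u*0.185577 + p_m*0.078820 + p_d*0.013875] = 0.095971


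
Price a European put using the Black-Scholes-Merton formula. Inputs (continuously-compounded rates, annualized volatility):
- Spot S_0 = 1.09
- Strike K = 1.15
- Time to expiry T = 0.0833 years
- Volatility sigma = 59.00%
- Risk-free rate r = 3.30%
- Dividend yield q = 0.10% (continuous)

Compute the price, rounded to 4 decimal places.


Answer: Price = 0.1077

Derivation:
d1 = (ln(S/K) + (r - q + 0.5*sigma^2) * T) / (sigma * sqrt(T)) = -0.21387931
d2 = d1 - sigma * sqrt(T) = -0.38416358
exp(-rT) = 0.99725487; exp(-qT) = 0.99991670
P = K * exp(-rT) * N(-d2) - S_0 * exp(-qT) * N(-d1)
N(-d1) = 0.58467941; N(-d2) = 0.64957139
P = 1.1500 * 0.99725487 * 0.64957139 - 1.0900 * 0.99991670 * 0.58467941 = 0.1077


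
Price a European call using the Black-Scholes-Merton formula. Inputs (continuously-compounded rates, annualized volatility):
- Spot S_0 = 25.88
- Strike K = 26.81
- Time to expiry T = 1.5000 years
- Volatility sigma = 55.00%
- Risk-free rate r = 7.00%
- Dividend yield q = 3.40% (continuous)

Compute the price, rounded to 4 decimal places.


d1 = (ln(S/K) + (r - q + 0.5*sigma^2) * T) / (sigma * sqrt(T)) = 0.36455907
d2 = d1 - sigma * sqrt(T) = -0.30905061
exp(-rT) = 0.90032452; exp(-qT) = 0.95027867
C = S_0 * exp(-qT) * N(d1) - K * exp(-rT) * N(d2)
N(d1) = 0.64227971; N(d2) = 0.37864151
C = 25.8800 * 0.95027867 * 0.64227971 - 26.8100 * 0.90032452 * 0.37864151 = 6.6562

Answer: Price = 6.6562


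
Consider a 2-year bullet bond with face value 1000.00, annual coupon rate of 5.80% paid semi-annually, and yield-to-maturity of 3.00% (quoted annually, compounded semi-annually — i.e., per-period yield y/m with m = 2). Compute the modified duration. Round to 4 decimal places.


Answer: Modified duration = 1.8911

Derivation:
Coupon per period c = face * coupon_rate / m = 29.000000
Periods per year m = 2; per-period yield y/m = 0.015000
Number of cashflows N = 4
Cashflows (t years, CF_t, discount factor 1/(1+y/m)^(m*t), PV):
  t = 0.5000: CF_t = 29.000000, DF = 0.985222, PV = 28.571429
  t = 1.0000: CF_t = 29.000000, DF = 0.970662, PV = 28.149191
  t = 1.5000: CF_t = 29.000000, DF = 0.956317, PV = 27.733193
  t = 2.0000: CF_t = 1029.000000, DF = 0.942184, PV = 969.507573
Price P = sum_t PV_t = 1053.961385
First compute Macaulay numerator sum_t t * PV_t:
  t * PV_t at t = 0.5000: 14.285714
  t * PV_t at t = 1.0000: 28.149191
  t * PV_t at t = 1.5000: 41.599789
  t * PV_t at t = 2.0000: 1939.015146
Macaulay duration D = 2023.049840 / 1053.961385 = 1.919472
Modified duration = D / (1 + y/m) = 1.919472 / (1 + 0.015000) = 1.891106


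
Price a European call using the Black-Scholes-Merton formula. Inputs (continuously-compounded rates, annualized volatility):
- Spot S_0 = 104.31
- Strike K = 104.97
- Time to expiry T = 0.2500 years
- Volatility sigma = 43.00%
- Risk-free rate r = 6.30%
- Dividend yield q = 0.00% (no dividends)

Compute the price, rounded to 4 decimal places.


d1 = (ln(S/K) + (r - q + 0.5*sigma^2) * T) / (sigma * sqrt(T)) = 0.15141925
d2 = d1 - sigma * sqrt(T) = -0.06358075
exp(-rT) = 0.98437338; exp(-qT) = 1.00000000
C = S_0 * exp(-qT) * N(d1) - K * exp(-rT) * N(d2)
N(d1) = 0.56017750; N(d2) = 0.47465203
C = 104.3100 * 1.00000000 * 0.56017750 - 104.9700 * 0.98437338 * 0.47465203 = 9.3865

Answer: Price = 9.3865


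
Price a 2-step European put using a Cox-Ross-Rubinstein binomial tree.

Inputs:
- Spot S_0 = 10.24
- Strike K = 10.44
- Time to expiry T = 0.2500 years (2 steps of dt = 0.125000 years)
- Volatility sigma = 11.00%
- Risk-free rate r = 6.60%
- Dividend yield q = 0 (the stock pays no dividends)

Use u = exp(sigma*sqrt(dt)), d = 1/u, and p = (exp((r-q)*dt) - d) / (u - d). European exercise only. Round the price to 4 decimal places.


Answer: Price = V(0,0) = 0.2492

Derivation:
dt = T/N = 0.125000
u = exp(sigma*sqrt(dt)) = 1.039657; d = 1/u = 0.961856
p = (exp((r-q)*dt) - d) / (u - d) = 0.596756
Discount per step: exp(-r*dt) = 0.991784
Stock lattice S(k, i) with i counting down-moves:
  k=0: S(0,0) = 10.2400
  k=1: S(1,0) = 10.6461; S(1,1) = 9.8494
  k=2: S(2,0) = 11.0683; S(2,1) = 10.2400; S(2,2) = 9.4737
Terminal payoffs V(N, i) = max(K - S_T, 0):
  V(2,0) = 0.000000; V(2,1) = 0.200000; V(2,2) = 0.966297
Backward induction: V(k, i) = exp(-r*dt) * [p * V(k+1, i) + (1-p) * V(k+1, i+1)].
  V(1,0) = exp(-r*dt) * [p*0.000000 + (1-p)*0.200000] = 0.079986
  V(1,1) = exp(-r*dt) * [p*0.200000 + (1-p)*0.966297] = 0.504822
  V(0,0) = exp(-r*dt) * [p*0.079986 + (1-p)*0.504822] = 0.249234


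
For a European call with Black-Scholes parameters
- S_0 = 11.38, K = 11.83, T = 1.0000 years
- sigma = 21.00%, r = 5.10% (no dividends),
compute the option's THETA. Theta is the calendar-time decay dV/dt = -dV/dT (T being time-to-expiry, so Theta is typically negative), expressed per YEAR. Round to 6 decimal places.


d1 = 0.1631845272; d2 = -0.0468154728
phi(d1) = 0.3936657310; exp(-qT) = 1.0000000000; exp(-rT) = 0.9502786705
Theta = -S*exp(-qT)*phi(d1)*sigma/(2*sqrt(T)) - r*K*exp(-rT)*N(d2) + q*S*exp(-qT)*N(d1)
N(d1) = 0.5648134258; N(d2) = 0.4813301485; sqrt(T) = 1.0000000000
Term 1 = -11.3800 * 1.0000000000 * 0.3936657310 * 0.2100 / (2 * 1.0000000000) = -0.4703911820
Term 2 = -0.0510 * 11.8300 * 0.9502786705 * 0.4813301485 = -0.2759617987
Term 3 = 0 (no dividend yield, q = 0)
Theta = -0.4703911820 + (-0.2759617987) + (0.0000000000) = -0.746353

Answer: Theta = -0.746353


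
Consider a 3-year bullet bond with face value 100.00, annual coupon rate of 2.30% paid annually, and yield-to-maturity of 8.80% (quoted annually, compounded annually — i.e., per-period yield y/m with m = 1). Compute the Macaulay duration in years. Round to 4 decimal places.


Coupon per period c = face * coupon_rate / m = 2.300000
Periods per year m = 1; per-period yield y/m = 0.088000
Number of cashflows N = 3
Cashflows (t years, CF_t, discount factor 1/(1+y/m)^(m*t), PV):
  t = 1.0000: CF_t = 2.300000, DF = 0.919118, PV = 2.113971
  t = 2.0000: CF_t = 2.300000, DF = 0.844777, PV = 1.942988
  t = 3.0000: CF_t = 102.300000, DF = 0.776450, PV = 79.430802
Price P = sum_t PV_t = 83.487760
Macaulay numerator sum_t t * PV_t:
  t * PV_t at t = 1.0000: 2.113971
  t * PV_t at t = 2.0000: 3.885975
  t * PV_t at t = 3.0000: 238.292406
Macaulay duration D = (sum_t t * PV_t) / P = 244.292352 / 83.487760 = 2.926086

Answer: Macaulay duration = 2.9261 years


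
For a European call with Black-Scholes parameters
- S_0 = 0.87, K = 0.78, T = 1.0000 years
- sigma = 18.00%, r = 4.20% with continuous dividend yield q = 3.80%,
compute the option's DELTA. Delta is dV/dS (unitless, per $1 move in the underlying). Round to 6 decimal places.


d1 = 0.7188849554; d2 = 0.5388849554
phi(d1) = 0.3080983211; exp(-qT) = 0.9627129409; exp(-rT) = 0.9588697806
N(d1) = 0.7638940966
Delta = exp(-qT) * N(d1) = 0.9627129409 * 0.7638940966 = 0.735411

Answer: Delta = 0.735411


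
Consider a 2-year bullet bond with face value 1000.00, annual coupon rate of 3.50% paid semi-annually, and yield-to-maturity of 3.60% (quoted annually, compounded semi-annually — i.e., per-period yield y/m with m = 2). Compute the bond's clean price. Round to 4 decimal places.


Coupon per period c = face * coupon_rate / m = 17.500000
Periods per year m = 2; per-period yield y/m = 0.018000
Number of cashflows N = 4
Cashflows (t years, CF_t, discount factor 1/(1+y/m)^(m*t), PV):
  t = 0.5000: CF_t = 17.500000, DF = 0.982318, PV = 17.190570
  t = 1.0000: CF_t = 17.500000, DF = 0.964949, PV = 16.886611
  t = 1.5000: CF_t = 17.500000, DF = 0.947887, PV = 16.588026
  t = 2.0000: CF_t = 1017.500000, DF = 0.931127, PV = 947.421652
Price P = sum_t PV_t = 998.086859

Answer: Price = 998.0869


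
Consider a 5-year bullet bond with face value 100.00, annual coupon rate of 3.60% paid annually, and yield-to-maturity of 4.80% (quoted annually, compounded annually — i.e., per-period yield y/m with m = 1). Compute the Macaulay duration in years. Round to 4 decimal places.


Coupon per period c = face * coupon_rate / m = 3.600000
Periods per year m = 1; per-period yield y/m = 0.048000
Number of cashflows N = 5
Cashflows (t years, CF_t, discount factor 1/(1+y/m)^(m*t), PV):
  t = 1.0000: CF_t = 3.600000, DF = 0.954198, PV = 3.435115
  t = 2.0000: CF_t = 3.600000, DF = 0.910495, PV = 3.277781
  t = 3.0000: CF_t = 3.600000, DF = 0.868793, PV = 3.127654
  t = 4.0000: CF_t = 3.600000, DF = 0.829001, PV = 2.984402
  t = 5.0000: CF_t = 103.600000, DF = 0.791031, PV = 81.950827
Price P = sum_t PV_t = 94.775779
Macaulay numerator sum_t t * PV_t:
  t * PV_t at t = 1.0000: 3.435115
  t * PV_t at t = 2.0000: 6.555562
  t * PV_t at t = 3.0000: 9.382961
  t * PV_t at t = 4.0000: 11.937609
  t * PV_t at t = 5.0000: 409.754137
Macaulay duration D = (sum_t t * PV_t) / P = 441.065383 / 94.775779 = 4.653777

Answer: Macaulay duration = 4.6538 years


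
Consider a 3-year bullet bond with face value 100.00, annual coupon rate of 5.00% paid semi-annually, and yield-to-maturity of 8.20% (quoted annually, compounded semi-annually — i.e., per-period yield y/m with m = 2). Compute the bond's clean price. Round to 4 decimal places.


Coupon per period c = face * coupon_rate / m = 2.500000
Periods per year m = 2; per-period yield y/m = 0.041000
Number of cashflows N = 6
Cashflows (t years, CF_t, discount factor 1/(1+y/m)^(m*t), PV):
  t = 0.5000: CF_t = 2.500000, DF = 0.960615, PV = 2.401537
  t = 1.0000: CF_t = 2.500000, DF = 0.922781, PV = 2.306952
  t = 1.5000: CF_t = 2.500000, DF = 0.886437, PV = 2.216092
  t = 2.0000: CF_t = 2.500000, DF = 0.851524, PV = 2.128811
  t = 2.5000: CF_t = 2.500000, DF = 0.817987, PV = 2.044967
  t = 3.0000: CF_t = 102.500000, DF = 0.785770, PV = 80.541458
Price P = sum_t PV_t = 91.639818

Answer: Price = 91.6398


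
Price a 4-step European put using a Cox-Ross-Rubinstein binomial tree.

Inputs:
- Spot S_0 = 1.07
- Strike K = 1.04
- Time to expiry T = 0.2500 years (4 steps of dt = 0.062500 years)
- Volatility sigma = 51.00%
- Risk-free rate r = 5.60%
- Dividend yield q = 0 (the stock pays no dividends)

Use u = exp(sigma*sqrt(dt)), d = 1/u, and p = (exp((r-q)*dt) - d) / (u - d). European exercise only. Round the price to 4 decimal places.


dt = T/N = 0.062500
u = exp(sigma*sqrt(dt)) = 1.135985; d = 1/u = 0.880293
p = (exp((r-q)*dt) - d) / (u - d) = 0.481880
Discount per step: exp(-r*dt) = 0.996506
Stock lattice S(k, i) with i counting down-moves:
  k=0: S(0,0) = 1.0700
  k=1: S(1,0) = 1.2155; S(1,1) = 0.9419
  k=2: S(2,0) = 1.3808; S(2,1) = 1.0700; S(2,2) = 0.8292
  k=3: S(3,0) = 1.5686; S(3,1) = 1.2155; S(3,2) = 0.9419; S(3,3) = 0.7299
  k=4: S(4,0) = 1.7819; S(4,1) = 1.3808; S(4,2) = 1.0700; S(4,3) = 0.8292; S(4,4) = 0.6425
Terminal payoffs V(N, i) = max(K - S_T, 0):
  V(4,0) = 0.000000; V(4,1) = 0.000000; V(4,2) = 0.000000; V(4,3) = 0.210839; V(4,4) = 0.397470
Backward induction: V(k, i) = exp(-r*dt) * [p * V(k+1, i) + (1-p) * V(k+1, i+1)].
  V(3,0) = exp(-r*dt) * [p*0.000000 + (1-p)*0.000000] = 0.000000
  V(3,1) = exp(-r*dt) * [p*0.000000 + (1-p)*0.000000] = 0.000000
  V(3,2) = exp(-r*dt) * [p*0.000000 + (1-p)*0.210839] = 0.108858
  V(3,3) = exp(-r*dt) * [p*0.210839 + (1-p)*0.397470] = 0.306462
  V(2,0) = exp(-r*dt) * [p*0.000000 + (1-p)*0.000000] = 0.000000
  V(2,1) = exp(-r*dt) * [p*0.000000 + (1-p)*0.108858] = 0.056205
  V(2,2) = exp(-r*dt) * [p*0.108858 + (1-p)*0.306462] = 0.210502
  V(1,0) = exp(-r*dt) * [p*0.000000 + (1-p)*0.056205] = 0.029019
  V(1,1) = exp(-r*dt) * [p*0.056205 + (1-p)*0.210502] = 0.135674
  V(0,0) = exp(-r*dt) * [p*0.029019 + (1-p)*0.135674] = 0.083984

Answer: Price = V(0,0) = 0.0840


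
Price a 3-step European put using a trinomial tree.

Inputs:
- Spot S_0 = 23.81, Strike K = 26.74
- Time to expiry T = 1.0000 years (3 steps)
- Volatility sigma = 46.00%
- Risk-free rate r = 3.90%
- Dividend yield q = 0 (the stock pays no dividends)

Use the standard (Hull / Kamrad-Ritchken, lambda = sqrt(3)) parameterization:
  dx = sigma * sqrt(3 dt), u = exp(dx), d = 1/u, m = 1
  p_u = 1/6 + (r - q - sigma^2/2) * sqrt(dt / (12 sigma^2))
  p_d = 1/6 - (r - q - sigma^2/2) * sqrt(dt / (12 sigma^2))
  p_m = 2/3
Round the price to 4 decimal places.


Answer: Price = V(0,0) = 5.5304

Derivation:
dt = T/N = 0.333333; dx = sigma*sqrt(3*dt) = 0.460000
u = exp(dx) = 1.584074; d = 1/u = 0.631284
p_u = 0.142464, p_m = 0.666667, p_d = 0.190870
Discount per step: exp(-r*dt) = 0.987084
Stock lattice S(k, j) with j the centered position index:
  k=0: S(0,+0) = 23.8100
  k=1: S(1,-1) = 15.0309; S(1,+0) = 23.8100; S(1,+1) = 37.7168
  k=2: S(2,-2) = 9.4887; S(2,-1) = 15.0309; S(2,+0) = 23.8100; S(2,+1) = 37.7168; S(2,+2) = 59.7462
  k=3: S(3,-3) = 5.9901; S(3,-2) = 9.4887; S(3,-1) = 15.0309; S(3,+0) = 23.8100; S(3,+1) = 37.7168; S(3,+2) = 59.7462; S(3,+3) = 94.6424
Terminal payoffs V(N, j) = max(K - S_T, 0):
  V(3,-3) = 20.749915; V(3,-2) = 17.251262; V(3,-1) = 11.709136; V(3,+0) = 2.930000; V(3,+1) = 0.000000; V(3,+2) = 0.000000; V(3,+3) = 0.000000
Backward induction: V(k, j) = exp(-r*dt) * [p_u * V(k+1, j+1) + p_m * V(k+1, j) + p_d * V(k+1, j-1)]
  V(2,-2) = exp(-r*dt) * [p_u*11.709136 + p_m*17.251262 + p_d*20.749915] = 16.908254
  V(2,-1) = exp(-r*dt) * [p_u*2.930000 + p_m*11.709136 + p_d*17.251262] = 11.367508
  V(2,+0) = exp(-r*dt) * [p_u*0.000000 + p_m*2.930000 + p_d*11.709136] = 4.134156
  V(2,+1) = exp(-r*dt) * [p_u*0.000000 + p_m*0.000000 + p_d*2.930000] = 0.552025
  V(2,+2) = exp(-r*dt) * [p_u*0.000000 + p_m*0.000000 + p_d*0.000000] = 0.000000
  V(1,-1) = exp(-r*dt) * [p_u*4.134156 + p_m*11.367508 + p_d*16.908254] = 11.247407
  V(1,+0) = exp(-r*dt) * [p_u*0.552025 + p_m*4.134156 + p_d*11.367508] = 4.939822
  V(1,+1) = exp(-r*dt) * [p_u*0.000000 + p_m*0.552025 + p_d*4.134156] = 1.142156
  V(0,+0) = exp(-r*dt) * [p_u*1.142156 + p_m*4.939822 + p_d*11.247407] = 5.530354


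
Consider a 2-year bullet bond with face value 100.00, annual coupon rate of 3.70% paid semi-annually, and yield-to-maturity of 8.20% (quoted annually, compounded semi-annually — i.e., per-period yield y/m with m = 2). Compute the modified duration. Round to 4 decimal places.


Answer: Modified duration = 1.8669

Derivation:
Coupon per period c = face * coupon_rate / m = 1.850000
Periods per year m = 2; per-period yield y/m = 0.041000
Number of cashflows N = 4
Cashflows (t years, CF_t, discount factor 1/(1+y/m)^(m*t), PV):
  t = 0.5000: CF_t = 1.850000, DF = 0.960615, PV = 1.777137
  t = 1.0000: CF_t = 1.850000, DF = 0.922781, PV = 1.707144
  t = 1.5000: CF_t = 1.850000, DF = 0.886437, PV = 1.639908
  t = 2.0000: CF_t = 101.850000, DF = 0.851524, PV = 86.727757
Price P = sum_t PV_t = 91.851947
First compute Macaulay numerator sum_t t * PV_t:
  t * PV_t at t = 0.5000: 0.888569
  t * PV_t at t = 1.0000: 1.707144
  t * PV_t at t = 1.5000: 2.459862
  t * PV_t at t = 2.0000: 173.455514
Macaulay duration D = 178.511090 / 91.851947 = 1.943465
Modified duration = D / (1 + y/m) = 1.943465 / (1 + 0.041000) = 1.866922


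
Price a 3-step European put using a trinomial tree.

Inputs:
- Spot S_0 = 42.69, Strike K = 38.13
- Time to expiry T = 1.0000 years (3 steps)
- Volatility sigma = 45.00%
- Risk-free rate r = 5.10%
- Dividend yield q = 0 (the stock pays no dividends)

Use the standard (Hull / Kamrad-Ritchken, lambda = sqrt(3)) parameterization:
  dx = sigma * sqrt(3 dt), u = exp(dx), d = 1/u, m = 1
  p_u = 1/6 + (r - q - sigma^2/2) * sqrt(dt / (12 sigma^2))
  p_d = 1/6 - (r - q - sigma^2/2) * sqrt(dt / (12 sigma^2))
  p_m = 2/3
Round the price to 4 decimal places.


dt = T/N = 0.333333; dx = sigma*sqrt(3*dt) = 0.450000
u = exp(dx) = 1.568312; d = 1/u = 0.637628
p_u = 0.148056, p_m = 0.666667, p_d = 0.185278
Discount per step: exp(-r*dt) = 0.983144
Stock lattice S(k, j) with j the centered position index:
  k=0: S(0,+0) = 42.6900
  k=1: S(1,-1) = 27.2203; S(1,+0) = 42.6900; S(1,+1) = 66.9512
  k=2: S(2,-2) = 17.3565; S(2,-1) = 27.2203; S(2,+0) = 42.6900; S(2,+1) = 66.9512; S(2,+2) = 105.0005
  k=3: S(3,-3) = 11.0670; S(3,-2) = 17.3565; S(3,-1) = 27.2203; S(3,+0) = 42.6900; S(3,+1) = 66.9512; S(3,+2) = 105.0005; S(3,+3) = 164.6735
Terminal payoffs V(N, j) = max(K - S_T, 0):
  V(3,-3) = 27.063033; V(3,-2) = 20.773541; V(3,-1) = 10.909654; V(3,+0) = 0.000000; V(3,+1) = 0.000000; V(3,+2) = 0.000000; V(3,+3) = 0.000000
Backward induction: V(k, j) = exp(-r*dt) * [p_u * V(k+1, j+1) + p_m * V(k+1, j) + p_d * V(k+1, j-1)]
  V(2,-2) = exp(-r*dt) * [p_u*10.909654 + p_m*20.773541 + p_d*27.063033] = 20.133250
  V(2,-1) = exp(-r*dt) * [p_u*0.000000 + p_m*10.909654 + p_d*20.773541] = 10.934503
  V(2,+0) = exp(-r*dt) * [p_u*0.000000 + p_m*0.000000 + p_d*10.909654] = 1.987245
  V(2,+1) = exp(-r*dt) * [p_u*0.000000 + p_m*0.000000 + p_d*0.000000] = 0.000000
  V(2,+2) = exp(-r*dt) * [p_u*0.000000 + p_m*0.000000 + p_d*0.000000] = 0.000000
  V(1,-1) = exp(-r*dt) * [p_u*1.987245 + p_m*10.934503 + p_d*20.133250] = 11.123420
  V(1,+0) = exp(-r*dt) * [p_u*0.000000 + p_m*1.987245 + p_d*10.934503] = 3.294269
  V(1,+1) = exp(-r*dt) * [p_u*0.000000 + p_m*0.000000 + p_d*1.987245] = 0.361986
  V(0,+0) = exp(-r*dt) * [p_u*0.361986 + p_m*3.294269 + p_d*11.123420] = 4.238033

Answer: Price = V(0,0) = 4.2380


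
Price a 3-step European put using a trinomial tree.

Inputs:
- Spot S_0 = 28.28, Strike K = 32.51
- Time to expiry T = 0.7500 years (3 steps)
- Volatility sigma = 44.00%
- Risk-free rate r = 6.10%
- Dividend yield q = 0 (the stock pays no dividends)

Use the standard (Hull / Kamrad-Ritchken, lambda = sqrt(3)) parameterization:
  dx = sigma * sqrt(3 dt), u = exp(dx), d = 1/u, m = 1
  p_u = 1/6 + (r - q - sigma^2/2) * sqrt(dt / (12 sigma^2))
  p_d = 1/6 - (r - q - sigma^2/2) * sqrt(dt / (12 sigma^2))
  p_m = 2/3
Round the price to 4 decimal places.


Answer: Price = V(0,0) = 6.1298

Derivation:
dt = T/N = 0.250000; dx = sigma*sqrt(3*dt) = 0.381051
u = exp(dx) = 1.463823; d = 1/u = 0.683143
p_u = 0.154923, p_m = 0.666667, p_d = 0.178410
Discount per step: exp(-r*dt) = 0.984866
Stock lattice S(k, j) with j the centered position index:
  k=0: S(0,+0) = 28.2800
  k=1: S(1,-1) = 19.3193; S(1,+0) = 28.2800; S(1,+1) = 41.3969
  k=2: S(2,-2) = 13.1978; S(2,-1) = 19.3193; S(2,+0) = 28.2800; S(2,+1) = 41.3969; S(2,+2) = 60.5977
  k=3: S(3,-3) = 9.0160; S(3,-2) = 13.1978; S(3,-1) = 19.3193; S(3,+0) = 28.2800; S(3,+1) = 41.3969; S(3,+2) = 60.5977; S(3,+3) = 88.7043
Terminal payoffs V(N, j) = max(K - S_T, 0):
  V(3,-3) = 23.493995; V(3,-2) = 19.312169; V(3,-1) = 13.190718; V(3,+0) = 4.230000; V(3,+1) = 0.000000; V(3,+2) = 0.000000; V(3,+3) = 0.000000
Backward induction: V(k, j) = exp(-r*dt) * [p_u * V(k+1, j+1) + p_m * V(k+1, j) + p_d * V(k+1, j-1)]
  V(2,-2) = exp(-r*dt) * [p_u*13.190718 + p_m*19.312169 + p_d*23.493995] = 18.820683
  V(2,-1) = exp(-r*dt) * [p_u*4.230000 + p_m*13.190718 + p_d*19.312169] = 12.699478
  V(2,+0) = exp(-r*dt) * [p_u*0.000000 + p_m*4.230000 + p_d*13.190718] = 5.095067
  V(2,+1) = exp(-r*dt) * [p_u*0.000000 + p_m*0.000000 + p_d*4.230000] = 0.743255
  V(2,+2) = exp(-r*dt) * [p_u*0.000000 + p_m*0.000000 + p_d*0.000000] = 0.000000
  V(1,-1) = exp(-r*dt) * [p_u*5.095067 + p_m*12.699478 + p_d*18.820683] = 12.422572
  V(1,+0) = exp(-r*dt) * [p_u*0.743255 + p_m*5.095067 + p_d*12.699478] = 5.690139
  V(1,+1) = exp(-r*dt) * [p_u*0.000000 + p_m*0.743255 + p_d*5.095067] = 1.383260
  V(0,+0) = exp(-r*dt) * [p_u*1.383260 + p_m*5.690139 + p_d*12.422572] = 6.129845


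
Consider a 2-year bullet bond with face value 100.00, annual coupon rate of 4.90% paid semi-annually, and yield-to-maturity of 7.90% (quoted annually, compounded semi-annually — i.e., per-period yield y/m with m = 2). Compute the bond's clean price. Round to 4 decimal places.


Coupon per period c = face * coupon_rate / m = 2.450000
Periods per year m = 2; per-period yield y/m = 0.039500
Number of cashflows N = 4
Cashflows (t years, CF_t, discount factor 1/(1+y/m)^(m*t), PV):
  t = 0.5000: CF_t = 2.450000, DF = 0.962001, PV = 2.356902
  t = 1.0000: CF_t = 2.450000, DF = 0.925446, PV = 2.267342
  t = 1.5000: CF_t = 2.450000, DF = 0.890280, PV = 2.181186
  t = 2.0000: CF_t = 102.450000, DF = 0.856450, PV = 87.743305
Price P = sum_t PV_t = 94.548735

Answer: Price = 94.5487


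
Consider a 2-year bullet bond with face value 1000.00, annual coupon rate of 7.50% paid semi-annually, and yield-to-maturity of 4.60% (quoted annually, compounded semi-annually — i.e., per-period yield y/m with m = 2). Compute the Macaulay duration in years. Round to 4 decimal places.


Coupon per period c = face * coupon_rate / m = 37.500000
Periods per year m = 2; per-period yield y/m = 0.023000
Number of cashflows N = 4
Cashflows (t years, CF_t, discount factor 1/(1+y/m)^(m*t), PV):
  t = 0.5000: CF_t = 37.500000, DF = 0.977517, PV = 36.656891
  t = 1.0000: CF_t = 37.500000, DF = 0.955540, PV = 35.832739
  t = 1.5000: CF_t = 37.500000, DF = 0.934056, PV = 35.027115
  t = 2.0000: CF_t = 1037.500000, DF = 0.913056, PV = 947.295710
Price P = sum_t PV_t = 1054.812455
Macaulay numerator sum_t t * PV_t:
  t * PV_t at t = 0.5000: 18.328446
  t * PV_t at t = 1.0000: 35.832739
  t * PV_t at t = 1.5000: 52.540672
  t * PV_t at t = 2.0000: 1894.591420
Macaulay duration D = (sum_t t * PV_t) / P = 2001.293277 / 1054.812455 = 1.897298

Answer: Macaulay duration = 1.8973 years


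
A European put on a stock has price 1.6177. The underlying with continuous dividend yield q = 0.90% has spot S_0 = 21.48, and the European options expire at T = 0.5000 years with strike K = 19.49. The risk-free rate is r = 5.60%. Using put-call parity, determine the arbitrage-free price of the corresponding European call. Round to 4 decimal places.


Answer: Call price = 4.0494

Derivation:
Put-call parity: C - P = S_0 * exp(-qT) - K * exp(-rT).
S_0 * exp(-qT) = 21.4800 * 0.99551011 = 21.38355716
K * exp(-rT) = 19.4900 * 0.97238837 = 18.95184927
C = P + S*exp(-qT) - K*exp(-rT)
C = 1.6177 + 21.38355716 - 18.95184927 = 4.0494


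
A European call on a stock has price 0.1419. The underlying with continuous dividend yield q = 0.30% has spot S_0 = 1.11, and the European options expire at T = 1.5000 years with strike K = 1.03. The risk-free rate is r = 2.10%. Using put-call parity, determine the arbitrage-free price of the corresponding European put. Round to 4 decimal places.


Answer: Put price = 0.0349

Derivation:
Put-call parity: C - P = S_0 * exp(-qT) - K * exp(-rT).
S_0 * exp(-qT) = 1.1100 * 0.99551011 = 1.10501622
K * exp(-rT) = 1.0300 * 0.96899096 = 0.99806069
P = C - S*exp(-qT) + K*exp(-rT)
P = 0.1419 - 1.10501622 + 0.99806069 = 0.0349


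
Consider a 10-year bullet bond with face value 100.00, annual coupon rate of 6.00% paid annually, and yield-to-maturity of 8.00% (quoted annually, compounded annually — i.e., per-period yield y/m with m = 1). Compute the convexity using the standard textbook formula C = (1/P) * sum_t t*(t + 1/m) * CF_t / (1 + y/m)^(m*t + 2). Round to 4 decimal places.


Answer: Convexity = 65.0488

Derivation:
Coupon per period c = face * coupon_rate / m = 6.000000
Periods per year m = 1; per-period yield y/m = 0.080000
Number of cashflows N = 10
Cashflows (t years, CF_t, discount factor 1/(1+y/m)^(m*t), PV):
  t = 1.0000: CF_t = 6.000000, DF = 0.925926, PV = 5.555556
  t = 2.0000: CF_t = 6.000000, DF = 0.857339, PV = 5.144033
  t = 3.0000: CF_t = 6.000000, DF = 0.793832, PV = 4.762993
  t = 4.0000: CF_t = 6.000000, DF = 0.735030, PV = 4.410179
  t = 5.0000: CF_t = 6.000000, DF = 0.680583, PV = 4.083499
  t = 6.0000: CF_t = 6.000000, DF = 0.630170, PV = 3.781018
  t = 7.0000: CF_t = 6.000000, DF = 0.583490, PV = 3.500942
  t = 8.0000: CF_t = 6.000000, DF = 0.540269, PV = 3.241613
  t = 9.0000: CF_t = 6.000000, DF = 0.500249, PV = 3.001494
  t = 10.0000: CF_t = 106.000000, DF = 0.463193, PV = 49.098510
Price P = sum_t PV_t = 86.579837
Convexity numerator sum_t t*(t + 1/m) * CF_t / (1+y/m)^(m*t + 2):
  t = 1.0000: term = 9.525987
  t = 2.0000: term = 26.461075
  t = 3.0000: term = 49.001990
  t = 4.0000: term = 75.620355
  t = 5.0000: term = 105.028271
  t = 6.0000: term = 136.147759
  t = 7.0000: term = 168.083653
  t = 8.0000: term = 200.099587
  t = 9.0000: term = 231.596744
  t = 10.0000: term = 4630.346426
Convexity = (1/P) * sum = 5631.911847 / 86.579837 = 65.048769


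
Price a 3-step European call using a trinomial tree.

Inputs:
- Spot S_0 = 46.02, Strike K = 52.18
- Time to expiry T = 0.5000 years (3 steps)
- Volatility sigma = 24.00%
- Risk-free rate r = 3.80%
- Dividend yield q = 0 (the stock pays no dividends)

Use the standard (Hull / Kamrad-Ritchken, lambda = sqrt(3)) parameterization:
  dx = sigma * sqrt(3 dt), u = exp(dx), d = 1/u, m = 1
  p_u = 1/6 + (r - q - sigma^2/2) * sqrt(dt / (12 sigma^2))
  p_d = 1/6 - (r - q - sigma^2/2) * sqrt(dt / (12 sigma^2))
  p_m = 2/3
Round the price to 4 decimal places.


dt = T/N = 0.166667; dx = sigma*sqrt(3*dt) = 0.169706
u = exp(dx) = 1.184956; d = 1/u = 0.843913
p_u = 0.171184, p_m = 0.666667, p_d = 0.162149
Discount per step: exp(-r*dt) = 0.993687
Stock lattice S(k, j) with j the centered position index:
  k=0: S(0,+0) = 46.0200
  k=1: S(1,-1) = 38.8369; S(1,+0) = 46.0200; S(1,+1) = 54.5317
  k=2: S(2,-2) = 32.7750; S(2,-1) = 38.8369; S(2,+0) = 46.0200; S(2,+1) = 54.5317; S(2,+2) = 64.6176
  k=3: S(3,-3) = 27.6592; S(3,-2) = 32.7750; S(3,-1) = 38.8369; S(3,+0) = 46.0200; S(3,+1) = 54.5317; S(3,+2) = 64.6176; S(3,+3) = 76.5691
Terminal payoffs V(N, j) = max(S_T - K, 0):
  V(3,-3) = 0.000000; V(3,-2) = 0.000000; V(3,-1) = 0.000000; V(3,+0) = 0.000000; V(3,+1) = 2.351674; V(3,+2) = 12.437634; V(3,+3) = 24.389051
Backward induction: V(k, j) = exp(-r*dt) * [p_u * V(k+1, j+1) + p_m * V(k+1, j) + p_d * V(k+1, j-1)]
  V(2,-2) = exp(-r*dt) * [p_u*0.000000 + p_m*0.000000 + p_d*0.000000] = 0.000000
  V(2,-1) = exp(-r*dt) * [p_u*0.000000 + p_m*0.000000 + p_d*0.000000] = 0.000000
  V(2,+0) = exp(-r*dt) * [p_u*2.351674 + p_m*0.000000 + p_d*0.000000] = 0.400028
  V(2,+1) = exp(-r*dt) * [p_u*12.437634 + p_m*2.351674 + p_d*0.000000] = 3.673571
  V(2,+2) = exp(-r*dt) * [p_u*24.389051 + p_m*12.437634 + p_d*2.351674] = 12.766986
  V(1,-1) = exp(-r*dt) * [p_u*0.400028 + p_m*0.000000 + p_d*0.000000] = 0.068046
  V(1,+0) = exp(-r*dt) * [p_u*3.673571 + p_m*0.400028 + p_d*0.000000] = 0.889889
  V(1,+1) = exp(-r*dt) * [p_u*12.766986 + p_m*3.673571 + p_d*0.400028] = 4.669750
  V(0,+0) = exp(-r*dt) * [p_u*4.669750 + p_m*0.889889 + p_d*0.068046] = 1.394819

Answer: Price = V(0,0) = 1.3948


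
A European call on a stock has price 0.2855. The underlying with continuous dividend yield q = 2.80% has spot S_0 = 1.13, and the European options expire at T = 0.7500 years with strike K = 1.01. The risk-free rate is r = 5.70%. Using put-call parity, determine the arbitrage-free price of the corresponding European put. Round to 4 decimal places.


Put-call parity: C - P = S_0 * exp(-qT) - K * exp(-rT).
S_0 * exp(-qT) = 1.1300 * 0.97921896 = 1.10651743
K * exp(-rT) = 1.0100 * 0.95815090 = 0.96773241
P = C - S*exp(-qT) + K*exp(-rT)
P = 0.2855 - 1.10651743 + 0.96773241 = 0.1467

Answer: Put price = 0.1467


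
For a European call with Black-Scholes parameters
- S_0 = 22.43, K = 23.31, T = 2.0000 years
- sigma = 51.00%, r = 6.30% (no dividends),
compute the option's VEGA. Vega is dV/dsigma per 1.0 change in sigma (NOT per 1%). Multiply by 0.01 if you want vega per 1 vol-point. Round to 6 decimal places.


d1 = 0.4819652236; d2 = -0.2392836932
phi(d1) = 0.3551966243; exp(-qT) = 1.0000000000; exp(-rT) = 0.8816148468
Vega = S * exp(-qT) * phi(d1) * sqrt(T) = 22.4300 * 1.0000000000 * 0.3551966243 * 1.4142135624 = 11.267125

Answer: Vega = 11.267125


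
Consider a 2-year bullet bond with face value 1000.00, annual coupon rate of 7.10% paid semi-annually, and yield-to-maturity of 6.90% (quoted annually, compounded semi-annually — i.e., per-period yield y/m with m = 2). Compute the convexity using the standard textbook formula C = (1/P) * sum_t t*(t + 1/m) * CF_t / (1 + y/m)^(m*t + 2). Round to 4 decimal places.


Coupon per period c = face * coupon_rate / m = 35.500000
Periods per year m = 2; per-period yield y/m = 0.034500
Number of cashflows N = 4
Cashflows (t years, CF_t, discount factor 1/(1+y/m)^(m*t), PV):
  t = 0.5000: CF_t = 35.500000, DF = 0.966651, PV = 34.316095
  t = 1.0000: CF_t = 35.500000, DF = 0.934413, PV = 33.171672
  t = 1.5000: CF_t = 35.500000, DF = 0.903251, PV = 32.065415
  t = 2.0000: CF_t = 1035.500000, DF = 0.873128, PV = 904.124261
Price P = sum_t PV_t = 1003.677443
Convexity numerator sum_t t*(t + 1/m) * CF_t / (1+y/m)^(m*t + 2):
  t = 0.5000: term = 16.032708
  t = 1.0000: term = 46.494077
  t = 1.5000: term = 89.887051
  t = 2.0000: term = 4224.128659
Convexity = (1/P) * sum = 4376.542495 / 1003.677443 = 4.360507

Answer: Convexity = 4.3605


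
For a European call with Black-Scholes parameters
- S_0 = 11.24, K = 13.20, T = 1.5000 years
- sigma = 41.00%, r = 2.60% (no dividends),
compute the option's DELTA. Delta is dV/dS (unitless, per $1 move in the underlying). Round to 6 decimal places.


Answer: Delta = 0.503446

Derivation:
d1 = 0.0086369703; d2 = -0.4935084270
phi(d1) = 0.3989274007; exp(-qT) = 1.0000000000; exp(-rT) = 0.9617507091
N(d1) = 0.5034456098
Delta = exp(-qT) * N(d1) = 1.0000000000 * 0.5034456098 = 0.503446


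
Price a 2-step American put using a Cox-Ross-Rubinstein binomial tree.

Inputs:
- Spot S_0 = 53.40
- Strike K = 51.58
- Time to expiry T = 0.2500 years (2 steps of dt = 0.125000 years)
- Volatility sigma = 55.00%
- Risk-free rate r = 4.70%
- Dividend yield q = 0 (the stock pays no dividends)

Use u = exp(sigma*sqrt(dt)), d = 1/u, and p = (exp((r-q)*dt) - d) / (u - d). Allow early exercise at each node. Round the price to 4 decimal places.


dt = T/N = 0.125000
u = exp(sigma*sqrt(dt)) = 1.214648; d = 1/u = 0.823284
p = (exp((r-q)*dt) - d) / (u - d) = 0.466595
Discount per step: exp(-r*dt) = 0.994142
Stock lattice S(k, i) with i counting down-moves:
  k=0: S(0,0) = 53.4000
  k=1: S(1,0) = 64.8622; S(1,1) = 43.9634
  k=2: S(2,0) = 78.7848; S(2,1) = 53.4000; S(2,2) = 36.1943
Terminal payoffs V(N, i) = max(K - S_T, 0):
  V(2,0) = 0.000000; V(2,1) = 0.000000; V(2,2) = 15.385687
Backward induction: V(k, i) = exp(-r*dt) * [p * V(k+1, i) + (1-p) * V(k+1, i+1)]; then take max(V_cont, immediate exercise) for American.
  V(1,0) = exp(-r*dt) * [p*0.000000 + (1-p)*0.000000] = 0.000000; exercise = 0.000000; V(1,0) = max -> 0.000000
  V(1,1) = exp(-r*dt) * [p*0.000000 + (1-p)*15.385687] = 8.158732; exercise = 7.616648; V(1,1) = max -> 8.158732
  V(0,0) = exp(-r*dt) * [p*0.000000 + (1-p)*8.158732] = 4.326418; exercise = 0.000000; V(0,0) = max -> 4.326418

Answer: Price = V(0,0) = 4.3264


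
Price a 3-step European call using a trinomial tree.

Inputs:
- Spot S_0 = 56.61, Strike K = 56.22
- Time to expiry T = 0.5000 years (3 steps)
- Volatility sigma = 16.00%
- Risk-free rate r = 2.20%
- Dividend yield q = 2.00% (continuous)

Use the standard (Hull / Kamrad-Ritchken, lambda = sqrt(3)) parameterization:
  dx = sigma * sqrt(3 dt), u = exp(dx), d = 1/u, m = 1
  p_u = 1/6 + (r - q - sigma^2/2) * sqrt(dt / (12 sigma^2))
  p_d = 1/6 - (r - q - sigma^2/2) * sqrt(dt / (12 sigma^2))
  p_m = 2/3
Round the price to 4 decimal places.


Answer: Price = V(0,0) = 2.5792

Derivation:
dt = T/N = 0.166667; dx = sigma*sqrt(3*dt) = 0.113137
u = exp(dx) = 1.119785; d = 1/u = 0.893028
p_u = 0.158712, p_m = 0.666667, p_d = 0.174622
Discount per step: exp(-r*dt) = 0.996340
Stock lattice S(k, j) with j the centered position index:
  k=0: S(0,+0) = 56.6100
  k=1: S(1,-1) = 50.5543; S(1,+0) = 56.6100; S(1,+1) = 63.3911
  k=2: S(2,-2) = 45.1464; S(2,-1) = 50.5543; S(2,+0) = 56.6100; S(2,+1) = 63.3911; S(2,+2) = 70.9844
  k=3: S(3,-3) = 40.3170; S(3,-2) = 45.1464; S(3,-1) = 50.5543; S(3,+0) = 56.6100; S(3,+1) = 63.3911; S(3,+2) = 70.9844; S(3,+3) = 79.4873
Terminal payoffs V(N, j) = max(S_T - K, 0):
  V(3,-3) = 0.000000; V(3,-2) = 0.000000; V(3,-1) = 0.000000; V(3,+0) = 0.390000; V(3,+1) = 7.171053; V(3,+2) = 14.764378; V(3,+3) = 23.267272
Backward induction: V(k, j) = exp(-r*dt) * [p_u * V(k+1, j+1) + p_m * V(k+1, j) + p_d * V(k+1, j-1)]
  V(2,-2) = exp(-r*dt) * [p_u*0.000000 + p_m*0.000000 + p_d*0.000000] = 0.000000
  V(2,-1) = exp(-r*dt) * [p_u*0.390000 + p_m*0.000000 + p_d*0.000000] = 0.061671
  V(2,+0) = exp(-r*dt) * [p_u*7.171053 + p_m*0.390000 + p_d*0.000000] = 1.393013
  V(2,+1) = exp(-r*dt) * [p_u*14.764378 + p_m*7.171053 + p_d*0.390000] = 7.165761
  V(2,+2) = exp(-r*dt) * [p_u*23.267272 + p_m*14.764378 + p_d*7.171053] = 14.733805
  V(1,-1) = exp(-r*dt) * [p_u*1.393013 + p_m*0.061671 + p_d*0.000000] = 0.261242
  V(1,+0) = exp(-r*dt) * [p_u*7.165761 + p_m*1.393013 + p_d*0.061671] = 2.069134
  V(1,+1) = exp(-r*dt) * [p_u*14.733805 + p_m*7.165761 + p_d*1.393013] = 7.331919
  V(0,+0) = exp(-r*dt) * [p_u*7.331919 + p_m*2.069134 + p_d*0.261242] = 2.579228


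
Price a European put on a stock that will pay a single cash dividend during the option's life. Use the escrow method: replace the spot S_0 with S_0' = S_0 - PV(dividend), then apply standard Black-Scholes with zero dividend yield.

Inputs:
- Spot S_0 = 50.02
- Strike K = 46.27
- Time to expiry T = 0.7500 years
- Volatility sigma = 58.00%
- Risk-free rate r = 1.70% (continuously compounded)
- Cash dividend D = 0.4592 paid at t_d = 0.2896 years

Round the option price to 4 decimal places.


PV(D) = D * exp(-r * t_d) = 0.4592 * 0.99508890 = 0.45694482
S_0' = S_0 - PV(D) = 50.0200 - 0.45694482 = 49.56305518
d1 = (ln(S_0'/K) + (r + sigma^2/2)*T) / (sigma*sqrt(T)) = 0.41340648
d2 = d1 - sigma*sqrt(T) = -0.08888825
exp(-rT) = 0.98733094
N(-d1) = 0.33965441; N(-d2) = 0.53541464
P = K * exp(-rT) * N(-d2) - S_0' * N(-d1) = 46.2700 * 0.98733094 * 0.53541464 - 49.56305518 * 0.33965441 = 7.6255

Answer: Price = 7.6255


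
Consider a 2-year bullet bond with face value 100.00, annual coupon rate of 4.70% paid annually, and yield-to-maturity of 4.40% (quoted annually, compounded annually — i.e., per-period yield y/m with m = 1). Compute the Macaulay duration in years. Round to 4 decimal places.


Coupon per period c = face * coupon_rate / m = 4.700000
Periods per year m = 1; per-period yield y/m = 0.044000
Number of cashflows N = 2
Cashflows (t years, CF_t, discount factor 1/(1+y/m)^(m*t), PV):
  t = 1.0000: CF_t = 4.700000, DF = 0.957854, PV = 4.501916
  t = 2.0000: CF_t = 104.700000, DF = 0.917485, PV = 96.060686
Price P = sum_t PV_t = 100.562602
Macaulay numerator sum_t t * PV_t:
  t * PV_t at t = 1.0000: 4.501916
  t * PV_t at t = 2.0000: 192.121372
Macaulay duration D = (sum_t t * PV_t) / P = 196.623288 / 100.562602 = 1.955233

Answer: Macaulay duration = 1.9552 years


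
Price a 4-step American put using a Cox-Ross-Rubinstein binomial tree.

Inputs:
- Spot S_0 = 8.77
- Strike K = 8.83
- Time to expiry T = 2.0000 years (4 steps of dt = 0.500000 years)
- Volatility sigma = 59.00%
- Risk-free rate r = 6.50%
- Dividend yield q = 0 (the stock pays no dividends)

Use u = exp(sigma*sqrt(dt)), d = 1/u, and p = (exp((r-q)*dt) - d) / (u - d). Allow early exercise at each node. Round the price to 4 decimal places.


Answer: Price = V(0,0) = 2.2766

Derivation:
dt = T/N = 0.500000
u = exp(sigma*sqrt(dt)) = 1.517695; d = 1/u = 0.658894
p = (exp((r-q)*dt) - d) / (u - d) = 0.435654
Discount per step: exp(-r*dt) = 0.968022
Stock lattice S(k, i) with i counting down-moves:
  k=0: S(0,0) = 8.7700
  k=1: S(1,0) = 13.3102; S(1,1) = 5.7785
  k=2: S(2,0) = 20.2008; S(2,1) = 8.7700; S(2,2) = 3.8074
  k=3: S(3,0) = 30.6587; S(3,1) = 13.3102; S(3,2) = 5.7785; S(3,3) = 2.5087
  k=4: S(4,0) = 46.5305; S(4,1) = 20.2008; S(4,2) = 8.7700; S(4,3) = 3.8074; S(4,4) = 1.6530
Terminal payoffs V(N, i) = max(K - S_T, 0):
  V(4,0) = 0.000000; V(4,1) = 0.000000; V(4,2) = 0.060000; V(4,3) = 5.022584; V(4,4) = 7.177045
Backward induction: V(k, i) = exp(-r*dt) * [p * V(k+1, i) + (1-p) * V(k+1, i+1)]; then take max(V_cont, immediate exercise) for American.
  V(3,0) = exp(-r*dt) * [p*0.000000 + (1-p)*0.000000] = 0.000000; exercise = 0.000000; V(3,0) = max -> 0.000000
  V(3,1) = exp(-r*dt) * [p*0.000000 + (1-p)*0.060000] = 0.032778; exercise = 0.000000; V(3,1) = max -> 0.032778
  V(3,2) = exp(-r*dt) * [p*0.060000 + (1-p)*5.022584] = 2.769140; exercise = 3.051502; V(3,2) = max -> 3.051502
  V(3,3) = exp(-r*dt) * [p*5.022584 + (1-p)*7.177045] = 6.038956; exercise = 6.321317; V(3,3) = max -> 6.321317
  V(2,0) = exp(-r*dt) * [p*0.000000 + (1-p)*0.032778] = 0.017907; exercise = 0.000000; V(2,0) = max -> 0.017907
  V(2,1) = exp(-r*dt) * [p*0.032778 + (1-p)*3.051502] = 1.680858; exercise = 0.060000; V(2,1) = max -> 1.680858
  V(2,2) = exp(-r*dt) * [p*3.051502 + (1-p)*6.321317] = 4.740222; exercise = 5.022584; V(2,2) = max -> 5.022584
  V(1,0) = exp(-r*dt) * [p*0.017907 + (1-p)*1.680858] = 0.925804; exercise = 0.000000; V(1,0) = max -> 0.925804
  V(1,1) = exp(-r*dt) * [p*1.680858 + (1-p)*5.022584] = 3.452693; exercise = 3.051502; V(1,1) = max -> 3.452693
  V(0,0) = exp(-r*dt) * [p*0.925804 + (1-p)*3.452693] = 2.276638; exercise = 0.060000; V(0,0) = max -> 2.276638
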